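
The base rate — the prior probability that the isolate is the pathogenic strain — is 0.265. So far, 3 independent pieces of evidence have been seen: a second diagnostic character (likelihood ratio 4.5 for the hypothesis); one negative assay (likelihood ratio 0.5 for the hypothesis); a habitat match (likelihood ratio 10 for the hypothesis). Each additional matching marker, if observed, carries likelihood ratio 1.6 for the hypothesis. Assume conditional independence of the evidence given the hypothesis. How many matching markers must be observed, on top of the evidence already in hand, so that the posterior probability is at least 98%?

4

Prior odds = 0.265/0.735 = 53/147.
Combined Bayes factor of the evidence already in hand = 4.5 × 0.5 × 10 = 22.5.
Odds after that evidence = (53/147) × 22.5 = 795/98.
Target odds = 0.98/0.02 = 49.
Need 1.6ⁿ ≥ 49 ÷ (795/98) = 4802/795.
1.6³ = 4.096 falls short of 4802/795 but 1.6⁴ = 6.5536 reaches it, so n = 4.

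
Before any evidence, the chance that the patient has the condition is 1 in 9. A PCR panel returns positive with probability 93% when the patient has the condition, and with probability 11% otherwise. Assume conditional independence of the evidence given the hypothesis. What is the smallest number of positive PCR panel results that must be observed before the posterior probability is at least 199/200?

Prior odds = (1/9)/(8/9) = 0.125.
Likelihood ratio of a positive result = 0.93/0.11 = 93/11.
Target posterior odds = 0.995/0.005 = 199.
Need 0.125 × (93/11)ⁿ ≥ 199, i.e. (93/11)ⁿ ≥ 1592.
(93/11)³ = 804357/1331 falls short of 1592 but (93/11)⁴ = 74805201/14641 reaches it, so n = 4.

4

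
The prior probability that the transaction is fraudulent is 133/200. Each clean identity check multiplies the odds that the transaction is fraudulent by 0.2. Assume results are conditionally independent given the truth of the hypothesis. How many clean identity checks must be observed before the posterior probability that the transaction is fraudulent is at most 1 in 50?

Prior odds = 0.665/0.335 = 133/67.
Likelihood ratio per clean identity check = 0.2.
Target posterior odds = 0.02/0.98 = 1/49.
Require 0.2ⁿ ≤ 1/49 ÷ (133/67) = 67/6517.
0.2² = 0.04 is still above 67/6517 but 0.2³ = 0.008 is at or below it, so n = 3.

3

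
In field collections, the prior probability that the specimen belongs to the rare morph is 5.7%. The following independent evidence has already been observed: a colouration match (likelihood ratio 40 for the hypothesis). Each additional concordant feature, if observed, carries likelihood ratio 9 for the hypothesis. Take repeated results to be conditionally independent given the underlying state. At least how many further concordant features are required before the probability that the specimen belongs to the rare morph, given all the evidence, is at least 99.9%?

Prior odds = 0.057/0.943 = 57/943.
Bayes factor of the evidence already in hand = 40.
Odds after that evidence = (57/943) × 40 = 2280/943.
Target odds = 0.999/0.001 = 999.
Need 9ⁿ ≥ 999 ÷ (2280/943) = 314019/760.
9² = 81 falls short of 314019/760 but 9³ = 729 reaches it, so n = 3.

3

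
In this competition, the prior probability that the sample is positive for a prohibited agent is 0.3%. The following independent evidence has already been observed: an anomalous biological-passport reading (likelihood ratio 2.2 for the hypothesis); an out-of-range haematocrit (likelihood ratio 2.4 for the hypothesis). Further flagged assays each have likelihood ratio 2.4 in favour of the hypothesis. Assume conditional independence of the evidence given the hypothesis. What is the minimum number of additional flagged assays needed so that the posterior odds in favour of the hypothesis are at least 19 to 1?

Prior odds = 0.003/0.997 = 3/997.
Combined Bayes factor of the evidence already in hand = 2.2 × 2.4 = 5.28.
Odds after that evidence = (3/997) × 5.28 = 396/24925.
Target odds = 19.
Need 2.4ⁿ ≥ 19 ÷ (396/24925) = 473575/396.
2.4⁸ = 429981696/390625 falls short of 473575/396 but 2.4⁹ ≈2641.81 reaches it, so n = 9.

9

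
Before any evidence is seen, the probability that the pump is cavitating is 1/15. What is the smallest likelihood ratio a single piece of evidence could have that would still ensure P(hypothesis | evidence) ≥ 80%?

Prior odds = (1/15)/(14/15) = 1/14.
Target odds = 0.8/0.2 = 4.
Required Bayes factor = 4 ÷ (1/14) = 56.

56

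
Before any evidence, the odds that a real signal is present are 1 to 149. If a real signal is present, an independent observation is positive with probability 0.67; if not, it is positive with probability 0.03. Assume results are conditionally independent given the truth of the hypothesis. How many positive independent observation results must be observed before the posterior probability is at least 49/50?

Prior odds = 1/149.
Likelihood ratio of a positive = 0.67/0.03 = 67/3.
Target posterior odds = 0.98/0.02 = 49.
Need (1/149) × (67/3)ⁿ ≥ 49, i.e. (67/3)ⁿ ≥ 7301.
(67/3)² = 4489/9 falls short of 7301 but (67/3)³ = 300763/27 reaches it, so n = 3.

3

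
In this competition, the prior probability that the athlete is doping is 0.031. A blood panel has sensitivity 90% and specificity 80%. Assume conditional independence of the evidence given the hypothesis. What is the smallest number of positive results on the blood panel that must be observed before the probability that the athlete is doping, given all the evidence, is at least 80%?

4

Prior odds: 0.031 ÷ 0.969 = 31/969.
False-positive rate = 1 − 0.8 = 0.2; likelihood ratio of a positive = 0.9/0.2 = 4.5.
Target posterior odds = 0.8/0.2 = 4.
Need (31/969) × 4.5ⁿ ≥ 4, i.e. 4.5ⁿ ≥ 3876/31.
4.5³ = 91.125 falls short of 3876/31 but 4.5⁴ = 410.0625 reaches it, so n = 4.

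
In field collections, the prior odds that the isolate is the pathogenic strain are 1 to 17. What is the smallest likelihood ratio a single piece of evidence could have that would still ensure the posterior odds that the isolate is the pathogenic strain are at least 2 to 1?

34

Prior odds = 1/17.
Target odds = 2.
Required Bayes factor = 2 ÷ (1/17) = 34.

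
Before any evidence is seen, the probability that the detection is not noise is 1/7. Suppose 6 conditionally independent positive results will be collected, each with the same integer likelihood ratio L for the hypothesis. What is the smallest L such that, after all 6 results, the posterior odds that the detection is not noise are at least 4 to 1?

Prior odds = (1/7)/(6/7) = 1/6.
Target odds = 4.
Need L⁶ ≥ 4 ÷ (1/6) = 24.
1⁶ = 1 < 24 ≤ 64 = 2⁶, so L = 2.

2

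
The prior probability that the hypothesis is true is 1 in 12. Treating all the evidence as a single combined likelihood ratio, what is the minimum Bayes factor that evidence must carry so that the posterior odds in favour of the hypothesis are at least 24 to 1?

Prior odds = (1/12)/(11/12) = 1/11.
Target odds = 24.
Required Bayes factor = 24 ÷ (1/11) = 264.

264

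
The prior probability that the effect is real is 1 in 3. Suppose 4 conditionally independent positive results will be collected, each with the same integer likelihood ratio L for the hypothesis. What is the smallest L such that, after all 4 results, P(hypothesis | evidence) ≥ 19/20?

3

Prior odds = (1/3)/(2/3) = 0.5.
Target odds = 0.95/0.05 = 19.
Need L⁴ ≥ 19 ÷ 0.5 = 38.
2⁴ = 16 < 38 ≤ 81 = 3⁴, so L = 3.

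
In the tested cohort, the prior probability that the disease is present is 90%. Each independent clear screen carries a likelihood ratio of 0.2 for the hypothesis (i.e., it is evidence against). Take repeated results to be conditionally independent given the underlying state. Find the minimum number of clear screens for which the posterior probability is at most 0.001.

6

Prior odds: 0.9 ÷ 0.1 = 9.
Likelihood ratio per clear screen = 0.2.
Target posterior odds = 0.001/0.999 = 1/999.
Need 9 × 0.2ⁿ ≤ 1/999, i.e. 0.2ⁿ ≤ 1/8991.
0.2⁵ = 0.00032 is still above 1/8991 but 0.2⁶ = 1/15625 is at or below it, so n = 6.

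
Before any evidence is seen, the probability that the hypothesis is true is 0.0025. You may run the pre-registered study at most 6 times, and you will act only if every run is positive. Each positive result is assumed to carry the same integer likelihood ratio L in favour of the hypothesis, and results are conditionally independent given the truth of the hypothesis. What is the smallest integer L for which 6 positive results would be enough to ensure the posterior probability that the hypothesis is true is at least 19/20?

Prior odds = 0.0025/0.9975 = 1/399.
Target odds = 0.95/0.05 = 19.
Need L⁶ ≥ 19 ÷ (1/399) = 7581.
4⁶ = 4096 < 7581 ≤ 15625 = 5⁶, so L = 5.

5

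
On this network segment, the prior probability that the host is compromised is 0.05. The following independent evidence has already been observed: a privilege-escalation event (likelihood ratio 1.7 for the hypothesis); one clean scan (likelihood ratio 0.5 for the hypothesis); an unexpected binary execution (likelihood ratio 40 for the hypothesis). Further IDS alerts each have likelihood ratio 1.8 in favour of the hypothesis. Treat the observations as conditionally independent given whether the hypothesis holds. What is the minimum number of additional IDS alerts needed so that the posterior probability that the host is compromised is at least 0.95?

Prior odds = 0.05/0.95 = 1/19.
Combined Bayes factor of the evidence already in hand = 1.7 × 0.5 × 40 = 34.
Odds after that evidence = (1/19) × 34 = 34/19.
Target odds = 0.95/0.05 = 19.
Need 1.8ⁿ ≥ 19 ÷ (34/19) = 361/34.
1.8⁴ = 10.4976 falls short of 361/34 but 1.8⁵ = 18.89568 reaches it, so n = 5.

5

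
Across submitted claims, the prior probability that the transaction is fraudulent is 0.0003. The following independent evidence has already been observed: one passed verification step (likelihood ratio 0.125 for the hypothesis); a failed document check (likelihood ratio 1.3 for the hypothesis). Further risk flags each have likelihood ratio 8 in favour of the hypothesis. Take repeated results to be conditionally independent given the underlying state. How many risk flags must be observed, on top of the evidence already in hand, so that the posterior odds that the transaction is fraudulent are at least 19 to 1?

7

Prior odds = 0.0003/0.9997 = 3/9997.
Combined Bayes factor of the evidence already in hand = 0.125 × 1.3 = 0.1625.
Odds after that evidence = (3/9997) × 0.1625 = 3/61520.
Target odds = 19.
Need 8ⁿ ≥ 19 ÷ (3/61520) = 1168880/3.
8⁶ = 262144 falls short of 1168880/3 but 8⁷ = 2097152 reaches it, so n = 7.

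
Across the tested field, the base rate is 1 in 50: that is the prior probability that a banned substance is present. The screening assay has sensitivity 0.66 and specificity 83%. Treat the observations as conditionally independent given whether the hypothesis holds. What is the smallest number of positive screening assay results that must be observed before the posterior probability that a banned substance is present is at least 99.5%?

Prior odds = 0.02/0.98 = 1/49.
False-positive rate = 1 − 0.83 = 0.17; likelihood ratio of a positive = 0.66/0.17 = 66/17.
Target odds: 0.995 ÷ 0.005 = 199.
Require (66/17)ⁿ ≥ 199 ÷ (1/49) = 9751.
(66/17)⁶ ≈3424.29 falls short of 9751 but (66/17)⁷ ≈13294.3 reaches it, so n = 7.

7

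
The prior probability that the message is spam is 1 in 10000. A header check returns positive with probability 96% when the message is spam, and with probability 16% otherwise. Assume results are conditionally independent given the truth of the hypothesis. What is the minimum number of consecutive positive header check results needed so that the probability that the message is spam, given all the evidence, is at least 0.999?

9

Prior odds = 0.0001/0.9999 = 1/9999.
Likelihood ratio of a positive result = 0.96/0.16 = 6.
Target odds: 0.999 ÷ 0.001 = 999.
Require 6ⁿ ≥ 999 ÷ (1/9999) = 9989001.
6⁸ = 1679616 falls short of 9989001 but 6⁹ = 10077696 reaches it, so n = 9.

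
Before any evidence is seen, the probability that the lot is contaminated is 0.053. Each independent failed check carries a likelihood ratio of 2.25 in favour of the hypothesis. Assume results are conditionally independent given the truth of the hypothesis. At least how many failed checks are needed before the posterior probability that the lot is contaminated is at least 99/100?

Prior odds = 0.053/0.947 = 53/947.
Likelihood ratio per failed check = 2.25.
Target odds: 0.99 ÷ 0.01 = 99.
Need (53/947) × 2.25ⁿ ≥ 99, i.e. 2.25ⁿ ≥ 93753/53.
2.25⁹ = 387420489/262144 falls short of 93753/53 but 2.25¹⁰ ≈3325.26 reaches it, so n = 10.

10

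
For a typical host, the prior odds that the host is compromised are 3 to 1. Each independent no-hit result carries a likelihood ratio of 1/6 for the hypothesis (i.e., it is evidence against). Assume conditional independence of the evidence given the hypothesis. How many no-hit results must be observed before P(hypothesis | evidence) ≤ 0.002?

5

Prior odds = 3.
Likelihood ratio per no-hit result = 1/6.
Target odds: 0.002 ÷ 0.998 = 1/499.
Need 3 × (1/6)ⁿ ≤ 1/499, i.e. (1/6)ⁿ ≤ 1/1497.
(1/6)⁴ = 1/1296 is still above 1/1497 but (1/6)⁵ = 1/7776 is at or below it, so n = 5.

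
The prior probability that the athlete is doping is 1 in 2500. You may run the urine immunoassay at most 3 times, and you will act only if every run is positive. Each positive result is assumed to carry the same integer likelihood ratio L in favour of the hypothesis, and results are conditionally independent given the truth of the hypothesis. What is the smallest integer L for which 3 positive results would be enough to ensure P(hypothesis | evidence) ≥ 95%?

Prior odds = 0.0004/0.9996 = 1/2499.
Target odds = 0.95/0.05 = 19.
Need L³ ≥ 19 ÷ (1/2499) = 47481.
36³ = 46656 < 47481 ≤ 50653 = 37³, so L = 37.

37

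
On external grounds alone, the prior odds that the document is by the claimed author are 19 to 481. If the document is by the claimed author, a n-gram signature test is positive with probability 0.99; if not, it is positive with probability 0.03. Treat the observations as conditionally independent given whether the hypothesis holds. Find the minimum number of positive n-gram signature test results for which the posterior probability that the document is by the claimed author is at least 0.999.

Prior odds = 19/481.
Likelihood ratio of a positive = 0.99/0.03 = 33.
Target posterior odds = 0.999/0.001 = 999.
Need (19/481) × 33ⁿ ≥ 999, i.e. 33ⁿ ≥ 480519/19.
33² = 1089 falls short of 480519/19 but 33³ = 35937 reaches it, so n = 3.

3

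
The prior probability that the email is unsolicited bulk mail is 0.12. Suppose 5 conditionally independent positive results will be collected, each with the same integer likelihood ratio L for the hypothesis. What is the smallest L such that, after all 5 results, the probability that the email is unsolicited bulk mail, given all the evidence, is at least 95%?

3

Prior odds = 0.12/0.88 = 3/22.
Target odds = 0.95/0.05 = 19.
Need L⁵ ≥ 19 ÷ (3/22) = 418/3.
2⁵ = 32 < 418/3 ≤ 243 = 3⁵, so L = 3.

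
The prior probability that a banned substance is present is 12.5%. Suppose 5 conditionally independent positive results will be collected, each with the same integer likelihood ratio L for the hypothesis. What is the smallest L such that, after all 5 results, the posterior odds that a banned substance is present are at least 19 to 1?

3

Prior odds = 0.125/0.875 = 1/7.
Target odds = 19.
Need L⁵ ≥ 19 ÷ (1/7) = 133.
2⁵ = 32 < 133 ≤ 243 = 3⁵, so L = 3.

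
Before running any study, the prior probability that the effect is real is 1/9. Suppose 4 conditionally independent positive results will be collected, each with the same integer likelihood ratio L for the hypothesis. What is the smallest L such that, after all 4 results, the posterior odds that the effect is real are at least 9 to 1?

Prior odds = (1/9)/(8/9) = 0.125.
Target odds = 9.
Need L⁴ ≥ 9 ÷ 0.125 = 72.
2⁴ = 16 < 72 ≤ 81 = 3⁴, so L = 3.

3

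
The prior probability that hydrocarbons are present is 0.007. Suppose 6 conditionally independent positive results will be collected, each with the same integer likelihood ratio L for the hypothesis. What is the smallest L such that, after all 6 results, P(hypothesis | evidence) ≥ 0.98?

5

Prior odds = 0.007/0.993 = 7/993.
Target odds = 0.98/0.02 = 49.
Need L⁶ ≥ 49 ÷ (7/993) = 6951.
4⁶ = 4096 < 6951 ≤ 15625 = 5⁶, so L = 5.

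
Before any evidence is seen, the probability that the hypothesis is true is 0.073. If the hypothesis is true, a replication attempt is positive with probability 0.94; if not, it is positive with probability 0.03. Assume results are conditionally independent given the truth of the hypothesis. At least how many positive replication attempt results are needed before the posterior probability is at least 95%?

Prior odds = 0.073/0.927 = 73/927.
Likelihood ratio of a positive = 0.94/0.03 = 94/3.
Target odds: 0.95 ÷ 0.05 = 19.
Need (73/927) × (94/3)ⁿ ≥ 19, i.e. (94/3)ⁿ ≥ 17613/73.
(94/3)¹ = 94/3 falls short of 17613/73 but (94/3)² = 8836/9 reaches it, so n = 2.

2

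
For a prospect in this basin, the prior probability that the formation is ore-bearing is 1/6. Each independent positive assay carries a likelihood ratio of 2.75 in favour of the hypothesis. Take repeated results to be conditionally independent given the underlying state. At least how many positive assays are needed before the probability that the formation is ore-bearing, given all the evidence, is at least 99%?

7

Prior odds: (1/6) ÷ (5/6) = 0.2.
Likelihood ratio per positive assay = 2.75.
Target odds: 0.99 ÷ 0.01 = 99.
Need 0.2 × 2.75ⁿ ≥ 99, i.e. 2.75ⁿ ≥ 495.
2.75⁶ = 1771561/4096 falls short of 495 but 2.75⁷ = 19487171/16384 reaches it, so n = 7.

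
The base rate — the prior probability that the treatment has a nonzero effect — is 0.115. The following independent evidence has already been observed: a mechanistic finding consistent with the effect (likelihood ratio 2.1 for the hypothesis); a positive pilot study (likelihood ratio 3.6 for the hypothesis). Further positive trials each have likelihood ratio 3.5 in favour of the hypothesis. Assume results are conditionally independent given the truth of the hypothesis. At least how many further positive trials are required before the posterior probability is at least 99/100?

4

Prior odds = 0.115/0.885 = 23/177.
Combined Bayes factor of the evidence already in hand = 2.1 × 3.6 = 7.56.
Odds after that evidence = (23/177) × 7.56 = 1449/1475.
Target odds = 0.99/0.01 = 99.
Need 3.5ⁿ ≥ 99 ÷ (1449/1475) = 16225/161.
3.5³ = 42.875 falls short of 16225/161 but 3.5⁴ = 150.0625 reaches it, so n = 4.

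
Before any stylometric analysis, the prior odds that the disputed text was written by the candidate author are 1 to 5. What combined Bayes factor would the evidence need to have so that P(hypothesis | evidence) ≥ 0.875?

Prior odds = 0.2.
Target odds = 0.875/0.125 = 7.
Required Bayes factor = 7 ÷ 0.2 = 35.

35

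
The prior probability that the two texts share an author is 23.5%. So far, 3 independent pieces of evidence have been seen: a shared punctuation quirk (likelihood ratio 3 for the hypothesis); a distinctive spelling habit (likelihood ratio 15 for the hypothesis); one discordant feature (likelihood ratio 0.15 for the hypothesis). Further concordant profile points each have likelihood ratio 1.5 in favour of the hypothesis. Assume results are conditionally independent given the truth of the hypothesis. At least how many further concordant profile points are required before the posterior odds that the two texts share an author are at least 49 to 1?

Prior odds = 0.235/0.765 = 47/153.
Combined Bayes factor of the evidence already in hand = 3 × 15 × 0.15 = 6.75.
Odds after that evidence = (47/153) × 6.75 = 141/68.
Target odds = 49.
Need 1.5ⁿ ≥ 49 ÷ (141/68) = 3332/141.
1.5⁷ = 17.0859375 falls short of 3332/141 but 1.5⁸ = 25.62890625 reaches it, so n = 8.

8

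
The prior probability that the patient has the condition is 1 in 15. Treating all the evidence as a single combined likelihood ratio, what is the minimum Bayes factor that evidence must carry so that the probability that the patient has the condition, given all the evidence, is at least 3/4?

Prior odds = (1/15)/(14/15) = 1/14.
Target odds = 0.75/0.25 = 3.
Required Bayes factor = 3 ÷ (1/14) = 42.

42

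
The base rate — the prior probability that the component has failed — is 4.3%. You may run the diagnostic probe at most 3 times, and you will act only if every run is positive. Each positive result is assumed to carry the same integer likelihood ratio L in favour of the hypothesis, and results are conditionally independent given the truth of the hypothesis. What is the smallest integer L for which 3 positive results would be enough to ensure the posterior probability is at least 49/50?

Prior odds = 0.043/0.957 = 43/957.
Target odds = 0.98/0.02 = 49.
Need L³ ≥ 49 ÷ (43/957) = 46893/43.
10³ = 1000 < 46893/43 ≤ 1331 = 11³, so L = 11.

11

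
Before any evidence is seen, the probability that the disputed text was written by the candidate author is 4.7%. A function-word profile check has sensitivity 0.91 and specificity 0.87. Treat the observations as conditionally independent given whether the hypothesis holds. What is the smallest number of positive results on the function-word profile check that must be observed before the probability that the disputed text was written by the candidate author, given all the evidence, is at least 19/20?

4

Prior odds: 0.047 ÷ 0.953 = 47/953.
False-positive rate = 1 − 0.87 = 0.13; likelihood ratio of a positive = 0.91/0.13 = 7.
Target posterior odds = 0.95/0.05 = 19.
Require 7ⁿ ≥ 19 ÷ (47/953) = 18107/47.
7³ = 343 falls short of 18107/47 but 7⁴ = 2401 reaches it, so n = 4.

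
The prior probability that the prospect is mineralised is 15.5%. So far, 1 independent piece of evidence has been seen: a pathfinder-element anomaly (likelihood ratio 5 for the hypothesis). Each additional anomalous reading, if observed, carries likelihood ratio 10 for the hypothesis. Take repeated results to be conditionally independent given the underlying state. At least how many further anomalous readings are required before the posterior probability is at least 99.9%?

Prior odds = 0.155/0.845 = 31/169.
Bayes factor of the evidence already in hand = 5.
Odds after that evidence = (31/169) × 5 = 155/169.
Target odds = 0.999/0.001 = 999.
Need 10ⁿ ≥ 999 ÷ (155/169) = 168831/155.
10³ = 1000 falls short of 168831/155 but 10⁴ = 10000 reaches it, so n = 4.

4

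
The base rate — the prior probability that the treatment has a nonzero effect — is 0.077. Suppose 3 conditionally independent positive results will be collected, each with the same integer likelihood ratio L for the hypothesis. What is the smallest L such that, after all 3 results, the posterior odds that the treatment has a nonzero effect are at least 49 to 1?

Prior odds = 0.077/0.923 = 77/923.
Target odds = 49.
Need L³ ≥ 49 ÷ (77/923) = 6461/11.
8³ = 512 < 6461/11 ≤ 729 = 9³, so L = 9.

9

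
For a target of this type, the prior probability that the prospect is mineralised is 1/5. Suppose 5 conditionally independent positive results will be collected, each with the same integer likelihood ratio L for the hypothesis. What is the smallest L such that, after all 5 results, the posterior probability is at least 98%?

3

Prior odds = 0.2/0.8 = 0.25.
Target odds = 0.98/0.02 = 49.
Need L⁵ ≥ 49 ÷ 0.25 = 196.
2⁵ = 32 < 196 ≤ 243 = 3⁵, so L = 3.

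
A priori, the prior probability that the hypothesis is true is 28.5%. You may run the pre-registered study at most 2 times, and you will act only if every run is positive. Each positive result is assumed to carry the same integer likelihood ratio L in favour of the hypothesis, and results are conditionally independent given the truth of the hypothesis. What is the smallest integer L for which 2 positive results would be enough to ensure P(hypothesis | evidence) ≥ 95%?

7

Prior odds = 0.285/0.715 = 57/143.
Target odds = 0.95/0.05 = 19.
Need L² ≥ 19 ÷ (57/143) = 143/3.
6² = 36 < 143/3 ≤ 49 = 7², so L = 7.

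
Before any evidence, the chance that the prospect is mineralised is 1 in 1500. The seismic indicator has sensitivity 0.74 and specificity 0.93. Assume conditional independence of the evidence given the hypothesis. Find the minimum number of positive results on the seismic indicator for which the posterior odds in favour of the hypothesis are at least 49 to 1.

Prior odds: (1/1500) ÷ (1499/1500) = 1/1499.
False-positive rate = 1 − 0.93 = 0.07; likelihood ratio of a positive = 0.74/0.07 = 74/7.
Target odds = 49.
Require (74/7)ⁿ ≥ 49 ÷ (1/1499) = 73451.
(74/7)⁴ = 29986576/2401 falls short of 73451 but (74/7)⁵ ≈132029 reaches it, so n = 5.

5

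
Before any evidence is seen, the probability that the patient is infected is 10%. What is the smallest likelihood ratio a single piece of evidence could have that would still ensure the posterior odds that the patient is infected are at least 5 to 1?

45

Prior odds = 0.1/0.9 = 1/9.
Target odds = 5.
Required Bayes factor = 5 ÷ (1/9) = 45.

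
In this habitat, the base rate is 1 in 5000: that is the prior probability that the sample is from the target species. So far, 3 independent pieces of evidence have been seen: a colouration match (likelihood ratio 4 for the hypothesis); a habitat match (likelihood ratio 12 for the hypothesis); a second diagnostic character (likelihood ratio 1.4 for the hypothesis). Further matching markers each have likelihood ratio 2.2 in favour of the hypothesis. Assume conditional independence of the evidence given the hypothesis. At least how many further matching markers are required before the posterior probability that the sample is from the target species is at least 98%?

Prior odds = 0.0002/0.9998 = 1/4999.
Combined Bayes factor of the evidence already in hand = 4 × 12 × 1.4 = 67.2.
Odds after that evidence = (1/4999) × 67.2 = 336/24995.
Target odds = 0.98/0.02 = 49.
Need 2.2ⁿ ≥ 49 ÷ (336/24995) = 174965/48.
2.2¹⁰ ≈2655.99 falls short of 174965/48 but 2.2¹¹ ≈5843.18 reaches it, so n = 11.

11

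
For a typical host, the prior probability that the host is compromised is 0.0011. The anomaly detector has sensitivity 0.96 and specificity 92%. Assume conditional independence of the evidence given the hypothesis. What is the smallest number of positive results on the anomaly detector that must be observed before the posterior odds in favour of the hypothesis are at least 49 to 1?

5

Prior odds = 0.0011/0.9989 = 11/9989.
False-positive rate = 1 − 0.92 = 0.08; likelihood ratio of a positive = 0.96/0.08 = 12.
Target odds = 49.
Require 12ⁿ ≥ 49 ÷ (11/9989) = 489461/11.
12⁴ = 20736 falls short of 489461/11 but 12⁵ = 248832 reaches it, so n = 5.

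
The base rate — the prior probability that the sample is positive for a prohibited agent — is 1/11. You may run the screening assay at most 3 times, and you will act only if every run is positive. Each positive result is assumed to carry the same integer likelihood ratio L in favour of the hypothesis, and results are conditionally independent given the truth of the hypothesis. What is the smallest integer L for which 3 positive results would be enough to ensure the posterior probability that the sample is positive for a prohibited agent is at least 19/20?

6

Prior odds = (1/11)/(10/11) = 0.1.
Target odds = 0.95/0.05 = 19.
Need L³ ≥ 19 ÷ 0.1 = 190.
5³ = 125 < 190 ≤ 216 = 6³, so L = 6.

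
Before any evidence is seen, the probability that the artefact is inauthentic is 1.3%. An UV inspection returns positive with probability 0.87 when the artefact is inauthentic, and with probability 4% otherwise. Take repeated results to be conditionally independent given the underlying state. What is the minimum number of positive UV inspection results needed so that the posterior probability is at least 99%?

3

Prior odds = 0.013/0.987 = 13/987.
Likelihood ratio of a positive result = 0.87/0.04 = 21.75.
Target posterior odds = 0.99/0.01 = 99.
Need (13/987) × 21.75ⁿ ≥ 99, i.e. 21.75ⁿ ≥ 97713/13.
21.75² = 473.0625 falls short of 97713/13 but 21.75³ = 658503/64 reaches it, so n = 3.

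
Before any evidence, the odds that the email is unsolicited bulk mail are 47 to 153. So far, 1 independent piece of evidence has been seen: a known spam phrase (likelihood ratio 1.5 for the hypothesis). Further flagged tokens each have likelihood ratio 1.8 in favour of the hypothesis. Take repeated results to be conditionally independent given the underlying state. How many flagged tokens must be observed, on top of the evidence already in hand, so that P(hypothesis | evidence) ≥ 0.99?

Prior odds = 47/153.
Bayes factor of the evidence already in hand = 1.5.
Odds after that evidence = (47/153) × 1.5 = 47/102.
Target odds = 0.99/0.01 = 99.
Need 1.8ⁿ ≥ 99 ÷ (47/102) = 10098/47.
1.8⁹ = 387420489/1953125 falls short of 10098/47 but 1.8¹⁰ ≈357.047 reaches it, so n = 10.

10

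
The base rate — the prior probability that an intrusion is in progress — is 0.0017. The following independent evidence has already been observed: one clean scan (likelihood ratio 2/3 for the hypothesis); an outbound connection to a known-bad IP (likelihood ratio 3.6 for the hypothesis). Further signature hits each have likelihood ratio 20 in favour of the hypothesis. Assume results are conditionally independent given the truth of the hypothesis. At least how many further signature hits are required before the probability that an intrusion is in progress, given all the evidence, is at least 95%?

3

Prior odds = 0.0017/0.9983 = 17/9983.
Combined Bayes factor of the evidence already in hand = (2/3) × 3.6 = 2.4.
Odds after that evidence = (17/9983) × 2.4 = 204/49915.
Target odds = 0.95/0.05 = 19.
Need 20ⁿ ≥ 19 ÷ (204/49915) = 948385/204.
20² = 400 falls short of 948385/204 but 20³ = 8000 reaches it, so n = 3.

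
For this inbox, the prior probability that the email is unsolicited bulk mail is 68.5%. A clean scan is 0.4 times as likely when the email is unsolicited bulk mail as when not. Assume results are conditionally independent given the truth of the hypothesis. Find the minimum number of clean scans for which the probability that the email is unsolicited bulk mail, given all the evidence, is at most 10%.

Prior odds: 0.685 ÷ 0.315 = 137/63.
Likelihood ratio per clean scan = 0.4.
Target posterior odds = 0.1/0.9 = 1/9.
Require 0.4ⁿ ≤ 1/9 ÷ (137/63) = 7/137.
0.4³ = 0.064 is still above 7/137 but 0.4⁴ = 0.0256 is at or below it, so n = 4.

4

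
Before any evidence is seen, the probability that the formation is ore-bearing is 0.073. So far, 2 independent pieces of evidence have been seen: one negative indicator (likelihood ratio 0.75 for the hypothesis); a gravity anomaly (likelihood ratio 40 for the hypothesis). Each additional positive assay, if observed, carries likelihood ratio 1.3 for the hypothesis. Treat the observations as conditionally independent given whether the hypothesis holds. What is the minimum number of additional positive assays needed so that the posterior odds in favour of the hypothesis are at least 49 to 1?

Prior odds = 0.073/0.927 = 73/927.
Combined Bayes factor of the evidence already in hand = 0.75 × 40 = 30.
Odds after that evidence = (73/927) × 30 = 730/309.
Target odds = 49.
Need 1.3ⁿ ≥ 49 ÷ (730/309) = 15141/730.
1.3¹¹ ≈17.9216 falls short of 15141/730 but 1.3¹² ≈23.2981 reaches it, so n = 12.

12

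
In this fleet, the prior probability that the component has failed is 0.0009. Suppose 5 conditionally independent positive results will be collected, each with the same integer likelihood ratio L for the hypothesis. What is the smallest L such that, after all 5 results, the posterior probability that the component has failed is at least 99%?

11

Prior odds = 0.0009/0.9991 = 9/9991.
Target odds = 0.99/0.01 = 99.
Need L⁵ ≥ 99 ÷ (9/9991) = 109901.
10⁵ = 100000 < 109901 ≤ 161051 = 11⁵, so L = 11.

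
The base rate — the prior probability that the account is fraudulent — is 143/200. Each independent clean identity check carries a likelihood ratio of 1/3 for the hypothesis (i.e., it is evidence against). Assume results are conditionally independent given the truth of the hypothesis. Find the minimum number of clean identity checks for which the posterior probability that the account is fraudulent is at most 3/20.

Prior odds = 0.715/0.285 = 143/57.
Likelihood ratio per clean identity check = 1/3.
Target odds: 0.15 ÷ 0.85 = 3/17.
Require (1/3)ⁿ ≤ 3/17 ÷ (143/57) = 171/2431.
(1/3)² = 1/9 is still above 171/2431 but (1/3)³ = 1/27 is at or below it, so n = 3.

3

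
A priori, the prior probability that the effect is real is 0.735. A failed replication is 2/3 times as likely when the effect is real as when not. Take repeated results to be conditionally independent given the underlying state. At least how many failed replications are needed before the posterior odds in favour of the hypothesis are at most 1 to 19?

10

Prior odds = 0.735/0.265 = 147/53.
Likelihood ratio per failed replication = 2/3.
Target odds = 1/19.
Require (2/3)ⁿ ≤ 1/19 ÷ (147/53) = 53/2793.
(2/3)⁹ = 512/19683 is still above 53/2793 but (2/3)¹⁰ = 1024/59049 is at or below it, so n = 10.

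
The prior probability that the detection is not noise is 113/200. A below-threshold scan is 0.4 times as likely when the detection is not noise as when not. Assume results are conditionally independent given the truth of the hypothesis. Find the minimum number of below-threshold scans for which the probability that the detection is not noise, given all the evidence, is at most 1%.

Prior odds: 0.565 ÷ 0.435 = 113/87.
Likelihood ratio per below-threshold scan = 0.4.
Target posterior odds = 0.01/0.99 = 1/99.
Need (113/87) × 0.4ⁿ ≤ 1/99, i.e. 0.4ⁿ ≤ 29/3729.
0.4⁵ = 0.01024 is still above 29/3729 but 0.4⁶ = 64/15625 is at or below it, so n = 6.

6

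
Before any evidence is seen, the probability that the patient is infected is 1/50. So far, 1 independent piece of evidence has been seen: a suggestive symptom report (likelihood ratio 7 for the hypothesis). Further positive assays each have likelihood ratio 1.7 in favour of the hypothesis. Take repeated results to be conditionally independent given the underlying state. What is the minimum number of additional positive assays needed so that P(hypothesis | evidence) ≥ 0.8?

Prior odds = 0.02/0.98 = 1/49.
Bayes factor of the evidence already in hand = 7.
Odds after that evidence = (1/49) × 7 = 1/7.
Target odds = 0.8/0.2 = 4.
Need 1.7ⁿ ≥ 4 ÷ (1/7) = 28.
1.7⁶ = 24137569/1000000 falls short of 28 but 1.7⁷ = 410338673/10000000 reaches it, so n = 7.

7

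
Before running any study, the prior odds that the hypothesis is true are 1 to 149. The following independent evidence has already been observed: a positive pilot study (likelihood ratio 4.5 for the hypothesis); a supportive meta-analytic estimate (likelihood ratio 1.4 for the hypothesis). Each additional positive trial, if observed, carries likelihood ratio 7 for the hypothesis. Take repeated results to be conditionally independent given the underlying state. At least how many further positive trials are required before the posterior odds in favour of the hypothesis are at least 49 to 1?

Prior odds = 1/149.
Combined Bayes factor of the evidence already in hand = 4.5 × 1.4 = 6.3.
Odds after that evidence = (1/149) × 6.3 = 63/1490.
Target odds = 49.
Need 7ⁿ ≥ 49 ÷ (63/1490) = 10430/9.
7³ = 343 falls short of 10430/9 but 7⁴ = 2401 reaches it, so n = 4.

4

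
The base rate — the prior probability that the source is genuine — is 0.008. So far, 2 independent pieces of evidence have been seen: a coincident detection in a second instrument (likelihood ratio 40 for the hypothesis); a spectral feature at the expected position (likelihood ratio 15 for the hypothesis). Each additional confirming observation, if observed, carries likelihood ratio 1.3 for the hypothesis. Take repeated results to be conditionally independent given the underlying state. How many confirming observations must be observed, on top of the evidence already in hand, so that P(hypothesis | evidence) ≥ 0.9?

3

Prior odds = 0.008/0.992 = 1/124.
Combined Bayes factor of the evidence already in hand = 40 × 15 = 600.
Odds after that evidence = (1/124) × 600 = 150/31.
Target odds = 0.9/0.1 = 9.
Need 1.3ⁿ ≥ 9 ÷ (150/31) = 1.86.
1.3² = 1.69 falls short of 1.86 but 1.3³ = 2.197 reaches it, so n = 3.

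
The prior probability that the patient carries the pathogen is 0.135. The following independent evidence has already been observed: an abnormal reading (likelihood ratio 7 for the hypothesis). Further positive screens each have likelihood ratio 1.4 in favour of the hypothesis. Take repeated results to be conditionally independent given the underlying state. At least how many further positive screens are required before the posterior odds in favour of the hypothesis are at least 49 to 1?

Prior odds = 0.135/0.865 = 27/173.
Bayes factor of the evidence already in hand = 7.
Odds after that evidence = (27/173) × 7 = 189/173.
Target odds = 49.
Need 1.4ⁿ ≥ 49 ÷ (189/173) = 1211/27.
1.4¹¹ ≈40.4957 falls short of 1211/27 but 1.4¹² ≈56.6939 reaches it, so n = 12.

12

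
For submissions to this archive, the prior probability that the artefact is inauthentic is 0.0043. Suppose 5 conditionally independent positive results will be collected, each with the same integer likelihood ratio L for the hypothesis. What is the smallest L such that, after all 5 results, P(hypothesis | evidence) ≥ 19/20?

6

Prior odds = 0.0043/0.9957 = 43/9957.
Target odds = 0.95/0.05 = 19.
Need L⁵ ≥ 19 ÷ (43/9957) = 189183/43.
5⁵ = 3125 < 189183/43 ≤ 7776 = 6⁵, so L = 6.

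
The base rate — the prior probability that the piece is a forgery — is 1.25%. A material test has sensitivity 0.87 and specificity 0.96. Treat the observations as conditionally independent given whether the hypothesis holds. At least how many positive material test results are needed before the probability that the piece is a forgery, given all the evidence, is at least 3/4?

2

Prior odds: 0.0125 ÷ 0.9875 = 1/79.
False-positive rate = 1 − 0.96 = 0.04; likelihood ratio of a positive = 0.87/0.04 = 21.75.
Target posterior odds = 0.75/0.25 = 3.
Require 21.75ⁿ ≥ 3 ÷ (1/79) = 237.
21.75¹ = 21.75 falls short of 237 but 21.75² = 473.0625 reaches it, so n = 2.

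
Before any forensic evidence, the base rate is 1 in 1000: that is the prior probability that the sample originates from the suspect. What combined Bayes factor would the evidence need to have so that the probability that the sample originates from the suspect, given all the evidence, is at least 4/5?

3996

Prior odds = 0.001/0.999 = 1/999.
Target odds = 0.8/0.2 = 4.
Required Bayes factor = 4 ÷ (1/999) = 3996.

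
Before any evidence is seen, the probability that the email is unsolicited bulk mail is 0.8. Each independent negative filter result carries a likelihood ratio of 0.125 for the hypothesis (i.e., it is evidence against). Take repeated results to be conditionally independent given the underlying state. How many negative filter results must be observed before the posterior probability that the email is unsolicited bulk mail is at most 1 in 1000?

4

Prior odds: 0.8 ÷ 0.2 = 4.
Likelihood ratio per negative filter result = 0.125.
Target odds: 0.001 ÷ 0.999 = 1/999.
Require 0.125ⁿ ≤ 1/999 ÷ 4 = 1/3996.
0.125³ = 0.001953125 is still above 1/3996 but 0.125⁴ = 1/4096 is at or below it, so n = 4.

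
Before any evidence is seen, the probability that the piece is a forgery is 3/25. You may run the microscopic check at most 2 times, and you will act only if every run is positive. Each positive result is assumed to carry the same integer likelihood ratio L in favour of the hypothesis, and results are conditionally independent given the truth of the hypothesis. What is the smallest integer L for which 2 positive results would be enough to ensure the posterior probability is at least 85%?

Prior odds = 0.12/0.88 = 3/22.
Target odds = 0.85/0.15 = 17/3.
Need L² ≥ 17/3 ÷ (3/22) = 374/9.
6² = 36 < 374/9 ≤ 49 = 7², so L = 7.

7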